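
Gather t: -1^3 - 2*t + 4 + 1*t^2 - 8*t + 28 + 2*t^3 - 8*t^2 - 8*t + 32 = 2*t^3 - 7*t^2 - 18*t + 63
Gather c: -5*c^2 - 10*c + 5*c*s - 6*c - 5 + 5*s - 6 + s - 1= -5*c^2 + c*(5*s - 16) + 6*s - 12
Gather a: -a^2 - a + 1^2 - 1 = -a^2 - a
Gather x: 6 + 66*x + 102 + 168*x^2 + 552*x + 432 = 168*x^2 + 618*x + 540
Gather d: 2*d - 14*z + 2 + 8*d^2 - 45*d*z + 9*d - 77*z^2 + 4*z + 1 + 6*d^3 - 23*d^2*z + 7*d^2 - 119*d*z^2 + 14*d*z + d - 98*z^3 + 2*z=6*d^3 + d^2*(15 - 23*z) + d*(-119*z^2 - 31*z + 12) - 98*z^3 - 77*z^2 - 8*z + 3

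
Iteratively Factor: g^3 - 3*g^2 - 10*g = (g)*(g^2 - 3*g - 10) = g*(g + 2)*(g - 5)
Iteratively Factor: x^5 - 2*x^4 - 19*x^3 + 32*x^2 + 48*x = (x)*(x^4 - 2*x^3 - 19*x^2 + 32*x + 48) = x*(x + 4)*(x^3 - 6*x^2 + 5*x + 12) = x*(x + 1)*(x + 4)*(x^2 - 7*x + 12) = x*(x - 3)*(x + 1)*(x + 4)*(x - 4)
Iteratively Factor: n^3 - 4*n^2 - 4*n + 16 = (n - 4)*(n^2 - 4) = (n - 4)*(n + 2)*(n - 2)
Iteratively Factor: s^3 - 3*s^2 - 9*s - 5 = (s - 5)*(s^2 + 2*s + 1) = (s - 5)*(s + 1)*(s + 1)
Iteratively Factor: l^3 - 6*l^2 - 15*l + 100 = (l - 5)*(l^2 - l - 20) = (l - 5)*(l + 4)*(l - 5)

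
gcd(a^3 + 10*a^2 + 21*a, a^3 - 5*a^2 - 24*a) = a^2 + 3*a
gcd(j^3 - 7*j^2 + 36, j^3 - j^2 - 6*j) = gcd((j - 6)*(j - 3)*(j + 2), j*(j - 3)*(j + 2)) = j^2 - j - 6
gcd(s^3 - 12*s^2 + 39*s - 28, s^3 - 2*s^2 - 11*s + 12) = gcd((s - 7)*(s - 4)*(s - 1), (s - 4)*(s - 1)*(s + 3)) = s^2 - 5*s + 4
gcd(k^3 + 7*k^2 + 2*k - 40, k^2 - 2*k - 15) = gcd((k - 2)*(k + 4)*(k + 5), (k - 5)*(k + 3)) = 1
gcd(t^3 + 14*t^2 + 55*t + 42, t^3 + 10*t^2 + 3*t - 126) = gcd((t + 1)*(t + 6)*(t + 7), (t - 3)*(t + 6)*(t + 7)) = t^2 + 13*t + 42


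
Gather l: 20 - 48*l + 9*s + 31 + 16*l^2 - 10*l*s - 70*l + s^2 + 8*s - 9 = 16*l^2 + l*(-10*s - 118) + s^2 + 17*s + 42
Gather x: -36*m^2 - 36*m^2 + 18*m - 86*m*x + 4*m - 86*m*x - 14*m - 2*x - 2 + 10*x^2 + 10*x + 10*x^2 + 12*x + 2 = -72*m^2 + 8*m + 20*x^2 + x*(20 - 172*m)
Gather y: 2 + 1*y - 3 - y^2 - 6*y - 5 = -y^2 - 5*y - 6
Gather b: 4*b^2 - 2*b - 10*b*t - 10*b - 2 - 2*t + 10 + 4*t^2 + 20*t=4*b^2 + b*(-10*t - 12) + 4*t^2 + 18*t + 8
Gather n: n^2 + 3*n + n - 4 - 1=n^2 + 4*n - 5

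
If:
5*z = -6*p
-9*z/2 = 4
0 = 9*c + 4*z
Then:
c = 32/81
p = 20/27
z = -8/9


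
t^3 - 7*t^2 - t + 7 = (t - 7)*(t - 1)*(t + 1)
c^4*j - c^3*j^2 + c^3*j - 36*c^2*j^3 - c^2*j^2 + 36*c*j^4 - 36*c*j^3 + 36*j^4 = (c - 6*j)*(c - j)*(c + 6*j)*(c*j + j)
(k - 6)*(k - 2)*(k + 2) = k^3 - 6*k^2 - 4*k + 24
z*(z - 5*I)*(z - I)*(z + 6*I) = z^4 + 31*z^2 - 30*I*z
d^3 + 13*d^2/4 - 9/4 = (d - 3/4)*(d + 1)*(d + 3)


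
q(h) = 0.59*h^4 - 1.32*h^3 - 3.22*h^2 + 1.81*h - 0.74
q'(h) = 2.36*h^3 - 3.96*h^2 - 6.44*h + 1.81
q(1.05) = -3.20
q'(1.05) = -6.59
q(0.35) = -0.55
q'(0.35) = -0.83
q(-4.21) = 218.41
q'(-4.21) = -217.36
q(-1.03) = -3.91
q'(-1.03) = 1.66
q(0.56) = -0.91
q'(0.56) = -2.62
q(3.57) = 0.46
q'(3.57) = 35.73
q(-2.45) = 16.17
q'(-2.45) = -40.89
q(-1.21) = -4.04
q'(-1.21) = -0.38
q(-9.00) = 4555.42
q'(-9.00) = -1981.43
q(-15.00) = 33571.36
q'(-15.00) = -8757.59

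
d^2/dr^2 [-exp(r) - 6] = -exp(r)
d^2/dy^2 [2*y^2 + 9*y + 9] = 4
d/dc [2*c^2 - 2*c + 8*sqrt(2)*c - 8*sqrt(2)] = 4*c - 2 + 8*sqrt(2)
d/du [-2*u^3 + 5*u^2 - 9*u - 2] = -6*u^2 + 10*u - 9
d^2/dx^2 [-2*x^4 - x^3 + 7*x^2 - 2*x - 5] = -24*x^2 - 6*x + 14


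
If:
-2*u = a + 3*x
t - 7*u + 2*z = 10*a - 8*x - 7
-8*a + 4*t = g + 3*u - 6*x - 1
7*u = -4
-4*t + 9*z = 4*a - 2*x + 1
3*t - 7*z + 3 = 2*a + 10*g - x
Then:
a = 90187/54593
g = -37973/54593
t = 147733/54593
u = -4/7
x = -9265/54593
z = 113867/54593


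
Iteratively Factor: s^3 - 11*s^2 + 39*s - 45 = (s - 5)*(s^2 - 6*s + 9) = (s - 5)*(s - 3)*(s - 3)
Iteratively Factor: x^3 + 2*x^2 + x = (x + 1)*(x^2 + x) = (x + 1)^2*(x)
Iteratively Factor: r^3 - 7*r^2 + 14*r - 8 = (r - 4)*(r^2 - 3*r + 2) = (r - 4)*(r - 1)*(r - 2)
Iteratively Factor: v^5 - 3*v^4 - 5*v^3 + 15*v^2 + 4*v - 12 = (v - 2)*(v^4 - v^3 - 7*v^2 + v + 6) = (v - 3)*(v - 2)*(v^3 + 2*v^2 - v - 2) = (v - 3)*(v - 2)*(v + 1)*(v^2 + v - 2) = (v - 3)*(v - 2)*(v + 1)*(v + 2)*(v - 1)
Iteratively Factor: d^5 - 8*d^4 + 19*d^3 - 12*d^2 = (d - 4)*(d^4 - 4*d^3 + 3*d^2) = (d - 4)*(d - 1)*(d^3 - 3*d^2) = d*(d - 4)*(d - 1)*(d^2 - 3*d) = d^2*(d - 4)*(d - 1)*(d - 3)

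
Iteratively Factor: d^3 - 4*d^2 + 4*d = (d - 2)*(d^2 - 2*d) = d*(d - 2)*(d - 2)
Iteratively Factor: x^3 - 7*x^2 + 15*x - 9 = (x - 1)*(x^2 - 6*x + 9) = (x - 3)*(x - 1)*(x - 3)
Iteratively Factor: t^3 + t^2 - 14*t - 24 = (t - 4)*(t^2 + 5*t + 6) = (t - 4)*(t + 2)*(t + 3)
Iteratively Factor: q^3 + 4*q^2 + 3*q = (q + 3)*(q^2 + q) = q*(q + 3)*(q + 1)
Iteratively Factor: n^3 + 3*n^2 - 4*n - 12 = (n + 2)*(n^2 + n - 6) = (n + 2)*(n + 3)*(n - 2)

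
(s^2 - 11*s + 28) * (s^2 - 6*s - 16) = s^4 - 17*s^3 + 78*s^2 + 8*s - 448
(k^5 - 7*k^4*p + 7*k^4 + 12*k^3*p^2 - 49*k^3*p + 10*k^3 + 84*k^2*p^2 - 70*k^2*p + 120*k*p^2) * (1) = k^5 - 7*k^4*p + 7*k^4 + 12*k^3*p^2 - 49*k^3*p + 10*k^3 + 84*k^2*p^2 - 70*k^2*p + 120*k*p^2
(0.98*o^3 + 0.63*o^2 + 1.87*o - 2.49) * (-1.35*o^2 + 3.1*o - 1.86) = -1.323*o^5 + 2.1875*o^4 - 2.3943*o^3 + 7.9867*o^2 - 11.1972*o + 4.6314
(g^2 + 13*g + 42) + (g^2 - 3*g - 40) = 2*g^2 + 10*g + 2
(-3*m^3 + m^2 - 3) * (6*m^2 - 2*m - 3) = -18*m^5 + 12*m^4 + 7*m^3 - 21*m^2 + 6*m + 9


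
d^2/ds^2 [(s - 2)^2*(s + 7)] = 6*s + 6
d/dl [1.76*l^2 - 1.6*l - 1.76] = 3.52*l - 1.6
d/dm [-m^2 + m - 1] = 1 - 2*m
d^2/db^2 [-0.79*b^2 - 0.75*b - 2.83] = -1.58000000000000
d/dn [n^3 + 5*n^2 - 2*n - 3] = 3*n^2 + 10*n - 2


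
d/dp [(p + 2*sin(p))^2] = 2*(p + 2*sin(p))*(2*cos(p) + 1)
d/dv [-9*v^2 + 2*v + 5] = 2 - 18*v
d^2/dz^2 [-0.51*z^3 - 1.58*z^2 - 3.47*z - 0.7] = -3.06*z - 3.16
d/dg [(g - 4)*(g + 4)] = 2*g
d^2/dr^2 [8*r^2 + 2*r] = 16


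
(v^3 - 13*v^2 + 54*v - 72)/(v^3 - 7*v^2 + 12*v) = (v - 6)/v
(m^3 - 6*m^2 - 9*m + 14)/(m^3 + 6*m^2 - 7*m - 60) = (m^3 - 6*m^2 - 9*m + 14)/(m^3 + 6*m^2 - 7*m - 60)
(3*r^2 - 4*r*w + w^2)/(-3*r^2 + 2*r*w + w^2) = (-3*r + w)/(3*r + w)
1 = 1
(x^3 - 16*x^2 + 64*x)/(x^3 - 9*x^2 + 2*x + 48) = x*(x - 8)/(x^2 - x - 6)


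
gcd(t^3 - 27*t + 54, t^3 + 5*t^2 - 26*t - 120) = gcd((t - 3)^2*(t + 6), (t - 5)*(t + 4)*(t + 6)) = t + 6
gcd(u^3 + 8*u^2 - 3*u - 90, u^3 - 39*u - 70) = u + 5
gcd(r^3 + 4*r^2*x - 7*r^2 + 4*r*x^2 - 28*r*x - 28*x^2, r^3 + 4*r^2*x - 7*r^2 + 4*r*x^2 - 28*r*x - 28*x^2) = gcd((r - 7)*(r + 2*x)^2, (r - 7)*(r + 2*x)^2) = r^3 + 4*r^2*x - 7*r^2 + 4*r*x^2 - 28*r*x - 28*x^2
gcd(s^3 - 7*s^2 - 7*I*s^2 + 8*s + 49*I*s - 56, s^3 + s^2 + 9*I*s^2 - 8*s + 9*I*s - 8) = s + I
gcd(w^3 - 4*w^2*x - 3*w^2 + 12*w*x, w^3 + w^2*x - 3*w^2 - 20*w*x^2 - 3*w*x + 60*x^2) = -w^2 + 4*w*x + 3*w - 12*x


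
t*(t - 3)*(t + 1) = t^3 - 2*t^2 - 3*t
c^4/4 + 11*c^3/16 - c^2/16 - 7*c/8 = c*(c/4 + 1/2)*(c - 1)*(c + 7/4)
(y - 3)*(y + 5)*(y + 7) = y^3 + 9*y^2 - y - 105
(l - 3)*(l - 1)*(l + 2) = l^3 - 2*l^2 - 5*l + 6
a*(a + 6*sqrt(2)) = a^2 + 6*sqrt(2)*a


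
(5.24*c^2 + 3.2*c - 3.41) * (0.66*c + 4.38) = 3.4584*c^3 + 25.0632*c^2 + 11.7654*c - 14.9358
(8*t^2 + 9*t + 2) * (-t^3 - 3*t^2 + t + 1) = -8*t^5 - 33*t^4 - 21*t^3 + 11*t^2 + 11*t + 2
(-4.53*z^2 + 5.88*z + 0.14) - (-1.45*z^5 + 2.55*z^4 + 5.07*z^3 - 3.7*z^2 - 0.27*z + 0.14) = 1.45*z^5 - 2.55*z^4 - 5.07*z^3 - 0.83*z^2 + 6.15*z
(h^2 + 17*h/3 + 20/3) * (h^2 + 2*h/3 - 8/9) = h^4 + 19*h^3/3 + 86*h^2/9 - 16*h/27 - 160/27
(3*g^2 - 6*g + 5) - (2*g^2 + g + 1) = g^2 - 7*g + 4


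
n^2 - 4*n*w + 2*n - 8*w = (n + 2)*(n - 4*w)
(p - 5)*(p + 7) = p^2 + 2*p - 35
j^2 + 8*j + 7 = (j + 1)*(j + 7)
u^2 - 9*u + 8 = (u - 8)*(u - 1)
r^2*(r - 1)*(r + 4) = r^4 + 3*r^3 - 4*r^2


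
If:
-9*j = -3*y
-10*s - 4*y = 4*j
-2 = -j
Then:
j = 2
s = -16/5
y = 6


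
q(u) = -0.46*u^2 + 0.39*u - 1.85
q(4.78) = -10.50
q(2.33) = -3.44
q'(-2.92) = 3.08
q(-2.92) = -6.91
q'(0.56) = -0.13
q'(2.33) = -1.75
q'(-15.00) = 14.19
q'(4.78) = -4.01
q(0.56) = -1.78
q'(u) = 0.39 - 0.92*u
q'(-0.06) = 0.45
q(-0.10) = -1.89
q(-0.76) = -2.41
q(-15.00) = -111.20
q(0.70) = -1.80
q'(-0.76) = 1.09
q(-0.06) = -1.88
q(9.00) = -35.60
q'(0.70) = -0.25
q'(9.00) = -7.89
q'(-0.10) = 0.48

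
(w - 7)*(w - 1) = w^2 - 8*w + 7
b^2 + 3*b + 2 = (b + 1)*(b + 2)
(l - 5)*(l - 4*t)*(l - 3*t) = l^3 - 7*l^2*t - 5*l^2 + 12*l*t^2 + 35*l*t - 60*t^2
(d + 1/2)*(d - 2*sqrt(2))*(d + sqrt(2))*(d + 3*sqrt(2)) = d^4 + d^3/2 + 2*sqrt(2)*d^3 - 10*d^2 + sqrt(2)*d^2 - 12*sqrt(2)*d - 5*d - 6*sqrt(2)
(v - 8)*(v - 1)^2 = v^3 - 10*v^2 + 17*v - 8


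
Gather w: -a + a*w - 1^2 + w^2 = a*w - a + w^2 - 1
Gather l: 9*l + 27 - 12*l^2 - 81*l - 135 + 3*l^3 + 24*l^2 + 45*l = 3*l^3 + 12*l^2 - 27*l - 108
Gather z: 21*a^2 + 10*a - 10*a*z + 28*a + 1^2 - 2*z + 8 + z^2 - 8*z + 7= 21*a^2 + 38*a + z^2 + z*(-10*a - 10) + 16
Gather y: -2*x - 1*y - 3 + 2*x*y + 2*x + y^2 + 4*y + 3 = y^2 + y*(2*x + 3)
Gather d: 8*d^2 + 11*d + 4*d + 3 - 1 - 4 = 8*d^2 + 15*d - 2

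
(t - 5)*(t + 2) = t^2 - 3*t - 10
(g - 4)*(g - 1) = g^2 - 5*g + 4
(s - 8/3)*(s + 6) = s^2 + 10*s/3 - 16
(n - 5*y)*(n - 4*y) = n^2 - 9*n*y + 20*y^2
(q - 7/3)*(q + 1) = q^2 - 4*q/3 - 7/3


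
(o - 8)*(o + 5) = o^2 - 3*o - 40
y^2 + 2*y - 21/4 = (y - 3/2)*(y + 7/2)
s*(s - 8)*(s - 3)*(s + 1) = s^4 - 10*s^3 + 13*s^2 + 24*s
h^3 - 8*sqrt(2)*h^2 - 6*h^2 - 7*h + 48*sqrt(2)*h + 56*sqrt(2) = (h - 7)*(h + 1)*(h - 8*sqrt(2))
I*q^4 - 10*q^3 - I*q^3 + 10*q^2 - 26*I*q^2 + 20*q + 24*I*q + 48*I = (q - 2)*(q + 4*I)*(q + 6*I)*(I*q + I)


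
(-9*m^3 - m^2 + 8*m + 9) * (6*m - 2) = -54*m^4 + 12*m^3 + 50*m^2 + 38*m - 18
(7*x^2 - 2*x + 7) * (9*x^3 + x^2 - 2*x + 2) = 63*x^5 - 11*x^4 + 47*x^3 + 25*x^2 - 18*x + 14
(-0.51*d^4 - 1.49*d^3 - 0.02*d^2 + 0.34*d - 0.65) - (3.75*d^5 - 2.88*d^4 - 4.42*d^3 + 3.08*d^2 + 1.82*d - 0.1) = -3.75*d^5 + 2.37*d^4 + 2.93*d^3 - 3.1*d^2 - 1.48*d - 0.55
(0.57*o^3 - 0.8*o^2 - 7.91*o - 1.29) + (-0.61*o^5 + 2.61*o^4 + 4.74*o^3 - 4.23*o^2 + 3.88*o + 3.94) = -0.61*o^5 + 2.61*o^4 + 5.31*o^3 - 5.03*o^2 - 4.03*o + 2.65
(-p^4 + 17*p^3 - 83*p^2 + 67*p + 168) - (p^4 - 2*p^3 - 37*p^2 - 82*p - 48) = -2*p^4 + 19*p^3 - 46*p^2 + 149*p + 216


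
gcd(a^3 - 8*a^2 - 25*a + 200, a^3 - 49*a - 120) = a^2 - 3*a - 40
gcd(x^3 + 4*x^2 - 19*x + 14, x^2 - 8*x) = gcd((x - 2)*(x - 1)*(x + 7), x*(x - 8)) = 1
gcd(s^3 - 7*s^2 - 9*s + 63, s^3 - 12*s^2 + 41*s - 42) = s^2 - 10*s + 21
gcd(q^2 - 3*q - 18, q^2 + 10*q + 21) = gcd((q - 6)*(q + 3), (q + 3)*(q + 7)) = q + 3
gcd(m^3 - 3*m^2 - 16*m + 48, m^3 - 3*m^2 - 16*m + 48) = m^3 - 3*m^2 - 16*m + 48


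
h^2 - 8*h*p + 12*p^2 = (h - 6*p)*(h - 2*p)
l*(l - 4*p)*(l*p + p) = l^3*p - 4*l^2*p^2 + l^2*p - 4*l*p^2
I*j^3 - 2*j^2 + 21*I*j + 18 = (j - 3*I)*(j + 6*I)*(I*j + 1)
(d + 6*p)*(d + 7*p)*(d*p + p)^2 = d^4*p^2 + 13*d^3*p^3 + 2*d^3*p^2 + 42*d^2*p^4 + 26*d^2*p^3 + d^2*p^2 + 84*d*p^4 + 13*d*p^3 + 42*p^4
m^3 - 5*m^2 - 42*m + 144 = (m - 8)*(m - 3)*(m + 6)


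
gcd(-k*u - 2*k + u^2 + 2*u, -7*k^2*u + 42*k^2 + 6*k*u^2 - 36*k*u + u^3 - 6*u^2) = -k + u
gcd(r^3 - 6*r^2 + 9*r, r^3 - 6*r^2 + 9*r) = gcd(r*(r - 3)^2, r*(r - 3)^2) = r^3 - 6*r^2 + 9*r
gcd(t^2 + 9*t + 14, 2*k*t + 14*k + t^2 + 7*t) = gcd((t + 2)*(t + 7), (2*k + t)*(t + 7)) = t + 7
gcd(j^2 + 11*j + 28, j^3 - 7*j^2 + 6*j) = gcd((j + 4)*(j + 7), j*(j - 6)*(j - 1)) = 1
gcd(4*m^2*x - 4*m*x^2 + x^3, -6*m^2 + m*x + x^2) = -2*m + x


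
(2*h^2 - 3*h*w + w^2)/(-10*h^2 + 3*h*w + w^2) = (-h + w)/(5*h + w)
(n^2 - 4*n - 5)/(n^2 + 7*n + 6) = (n - 5)/(n + 6)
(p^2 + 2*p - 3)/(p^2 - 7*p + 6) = (p + 3)/(p - 6)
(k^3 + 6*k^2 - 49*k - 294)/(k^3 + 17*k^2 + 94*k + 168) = (k - 7)/(k + 4)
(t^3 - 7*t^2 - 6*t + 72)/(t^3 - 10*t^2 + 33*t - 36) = (t^2 - 3*t - 18)/(t^2 - 6*t + 9)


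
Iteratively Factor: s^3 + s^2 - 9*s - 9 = (s - 3)*(s^2 + 4*s + 3) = (s - 3)*(s + 1)*(s + 3)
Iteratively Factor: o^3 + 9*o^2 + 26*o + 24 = (o + 3)*(o^2 + 6*o + 8) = (o + 2)*(o + 3)*(o + 4)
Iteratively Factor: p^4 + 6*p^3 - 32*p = (p)*(p^3 + 6*p^2 - 32) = p*(p - 2)*(p^2 + 8*p + 16) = p*(p - 2)*(p + 4)*(p + 4)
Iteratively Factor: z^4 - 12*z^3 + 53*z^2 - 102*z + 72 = (z - 4)*(z^3 - 8*z^2 + 21*z - 18) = (z - 4)*(z - 3)*(z^2 - 5*z + 6) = (z - 4)*(z - 3)^2*(z - 2)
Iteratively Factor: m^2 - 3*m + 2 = (m - 2)*(m - 1)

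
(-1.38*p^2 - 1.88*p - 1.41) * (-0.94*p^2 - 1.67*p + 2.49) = 1.2972*p^4 + 4.0718*p^3 + 1.0288*p^2 - 2.3265*p - 3.5109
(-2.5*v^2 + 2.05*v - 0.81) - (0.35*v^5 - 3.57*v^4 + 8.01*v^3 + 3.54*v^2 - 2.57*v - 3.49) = -0.35*v^5 + 3.57*v^4 - 8.01*v^3 - 6.04*v^2 + 4.62*v + 2.68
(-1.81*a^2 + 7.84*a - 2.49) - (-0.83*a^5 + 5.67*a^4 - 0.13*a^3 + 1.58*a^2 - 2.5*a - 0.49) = 0.83*a^5 - 5.67*a^4 + 0.13*a^3 - 3.39*a^2 + 10.34*a - 2.0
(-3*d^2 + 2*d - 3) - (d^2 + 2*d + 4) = -4*d^2 - 7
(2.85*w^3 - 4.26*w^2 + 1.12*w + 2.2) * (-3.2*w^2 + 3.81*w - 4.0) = -9.12*w^5 + 24.4905*w^4 - 31.2146*w^3 + 14.2672*w^2 + 3.902*w - 8.8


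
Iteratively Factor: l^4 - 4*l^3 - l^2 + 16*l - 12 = (l - 3)*(l^3 - l^2 - 4*l + 4) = (l - 3)*(l - 1)*(l^2 - 4) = (l - 3)*(l - 2)*(l - 1)*(l + 2)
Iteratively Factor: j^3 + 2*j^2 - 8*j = (j - 2)*(j^2 + 4*j) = j*(j - 2)*(j + 4)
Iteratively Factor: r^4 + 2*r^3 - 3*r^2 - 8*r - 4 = (r + 2)*(r^3 - 3*r - 2) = (r - 2)*(r + 2)*(r^2 + 2*r + 1) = (r - 2)*(r + 1)*(r + 2)*(r + 1)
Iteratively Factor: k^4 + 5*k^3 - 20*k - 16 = (k + 4)*(k^3 + k^2 - 4*k - 4) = (k + 2)*(k + 4)*(k^2 - k - 2) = (k + 1)*(k + 2)*(k + 4)*(k - 2)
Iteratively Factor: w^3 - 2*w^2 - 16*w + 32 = (w + 4)*(w^2 - 6*w + 8) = (w - 4)*(w + 4)*(w - 2)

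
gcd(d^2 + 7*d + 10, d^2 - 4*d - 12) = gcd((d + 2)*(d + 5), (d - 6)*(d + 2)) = d + 2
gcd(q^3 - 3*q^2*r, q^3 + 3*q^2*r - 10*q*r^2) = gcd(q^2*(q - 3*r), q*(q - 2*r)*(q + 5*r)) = q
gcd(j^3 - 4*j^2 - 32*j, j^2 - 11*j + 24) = j - 8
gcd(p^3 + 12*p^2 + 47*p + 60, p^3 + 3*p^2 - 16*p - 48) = p^2 + 7*p + 12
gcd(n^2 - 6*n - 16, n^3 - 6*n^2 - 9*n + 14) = n + 2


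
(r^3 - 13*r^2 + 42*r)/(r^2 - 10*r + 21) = r*(r - 6)/(r - 3)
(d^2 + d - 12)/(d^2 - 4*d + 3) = (d + 4)/(d - 1)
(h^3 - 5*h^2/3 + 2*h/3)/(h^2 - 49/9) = 3*h*(3*h^2 - 5*h + 2)/(9*h^2 - 49)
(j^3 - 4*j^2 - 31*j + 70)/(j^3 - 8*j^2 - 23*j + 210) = (j - 2)/(j - 6)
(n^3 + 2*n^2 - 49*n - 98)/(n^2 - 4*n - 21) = (n^2 + 9*n + 14)/(n + 3)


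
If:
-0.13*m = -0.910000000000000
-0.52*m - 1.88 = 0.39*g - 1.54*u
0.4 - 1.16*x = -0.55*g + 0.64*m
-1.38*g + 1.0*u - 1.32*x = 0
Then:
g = 4.69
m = 7.00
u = 4.77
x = -1.29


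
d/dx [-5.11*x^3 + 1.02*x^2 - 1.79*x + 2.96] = -15.33*x^2 + 2.04*x - 1.79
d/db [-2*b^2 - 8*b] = -4*b - 8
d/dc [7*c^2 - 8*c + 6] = 14*c - 8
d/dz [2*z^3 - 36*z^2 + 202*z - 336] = 6*z^2 - 72*z + 202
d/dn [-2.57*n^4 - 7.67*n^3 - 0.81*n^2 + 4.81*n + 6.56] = -10.28*n^3 - 23.01*n^2 - 1.62*n + 4.81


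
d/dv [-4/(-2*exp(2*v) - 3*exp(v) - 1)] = (-16*exp(v) - 12)*exp(v)/(2*exp(2*v) + 3*exp(v) + 1)^2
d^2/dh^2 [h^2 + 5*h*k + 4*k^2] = 2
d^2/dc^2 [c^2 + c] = 2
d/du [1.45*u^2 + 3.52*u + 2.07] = 2.9*u + 3.52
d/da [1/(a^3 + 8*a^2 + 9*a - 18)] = (-3*a^2 - 16*a - 9)/(a^3 + 8*a^2 + 9*a - 18)^2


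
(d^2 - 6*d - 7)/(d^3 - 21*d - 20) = (d - 7)/(d^2 - d - 20)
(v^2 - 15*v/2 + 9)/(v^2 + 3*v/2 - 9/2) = (v - 6)/(v + 3)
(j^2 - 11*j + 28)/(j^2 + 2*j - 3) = (j^2 - 11*j + 28)/(j^2 + 2*j - 3)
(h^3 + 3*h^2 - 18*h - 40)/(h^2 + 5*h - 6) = (h^3 + 3*h^2 - 18*h - 40)/(h^2 + 5*h - 6)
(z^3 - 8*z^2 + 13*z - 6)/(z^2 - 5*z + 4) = (z^2 - 7*z + 6)/(z - 4)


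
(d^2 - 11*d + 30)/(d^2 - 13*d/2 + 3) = 2*(d - 5)/(2*d - 1)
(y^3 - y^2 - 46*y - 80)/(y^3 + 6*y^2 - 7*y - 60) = (y^2 - 6*y - 16)/(y^2 + y - 12)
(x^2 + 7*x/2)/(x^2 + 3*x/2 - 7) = x/(x - 2)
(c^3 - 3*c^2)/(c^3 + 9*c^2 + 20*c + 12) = c^2*(c - 3)/(c^3 + 9*c^2 + 20*c + 12)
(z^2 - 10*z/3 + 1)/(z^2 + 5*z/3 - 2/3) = (z - 3)/(z + 2)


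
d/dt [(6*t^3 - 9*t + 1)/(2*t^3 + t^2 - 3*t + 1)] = (6*t^4 + 21*t^2 - 2*t - 6)/(4*t^6 + 4*t^5 - 11*t^4 - 2*t^3 + 11*t^2 - 6*t + 1)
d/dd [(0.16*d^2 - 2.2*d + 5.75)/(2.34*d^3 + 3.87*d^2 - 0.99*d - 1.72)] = (-0.3744*d^4 + 10.296*d^3 - 32.0094*d^2 - 45.0554*d + 9.4765)/(5.4756*d^6 + 18.1116*d^5 + 10.3437*d^4 - 15.7122*d^3 - 12.3327*d^2 + 3.4056*d + 2.9584)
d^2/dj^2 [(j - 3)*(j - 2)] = 2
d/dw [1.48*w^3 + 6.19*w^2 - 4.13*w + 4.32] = 4.44*w^2 + 12.38*w - 4.13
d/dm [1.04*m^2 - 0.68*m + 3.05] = 2.08*m - 0.68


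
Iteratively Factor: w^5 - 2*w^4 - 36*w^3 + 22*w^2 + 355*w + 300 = (w + 4)*(w^4 - 6*w^3 - 12*w^2 + 70*w + 75) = (w - 5)*(w + 4)*(w^3 - w^2 - 17*w - 15) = (w - 5)*(w + 3)*(w + 4)*(w^2 - 4*w - 5) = (w - 5)^2*(w + 3)*(w + 4)*(w + 1)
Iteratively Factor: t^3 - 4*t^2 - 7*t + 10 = (t - 5)*(t^2 + t - 2) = (t - 5)*(t - 1)*(t + 2)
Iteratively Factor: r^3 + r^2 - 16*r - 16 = (r - 4)*(r^2 + 5*r + 4) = (r - 4)*(r + 4)*(r + 1)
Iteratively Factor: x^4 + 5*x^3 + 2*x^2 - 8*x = (x - 1)*(x^3 + 6*x^2 + 8*x) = (x - 1)*(x + 2)*(x^2 + 4*x) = x*(x - 1)*(x + 2)*(x + 4)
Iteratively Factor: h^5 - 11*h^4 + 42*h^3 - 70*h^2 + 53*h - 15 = (h - 1)*(h^4 - 10*h^3 + 32*h^2 - 38*h + 15) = (h - 3)*(h - 1)*(h^3 - 7*h^2 + 11*h - 5) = (h - 5)*(h - 3)*(h - 1)*(h^2 - 2*h + 1) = (h - 5)*(h - 3)*(h - 1)^2*(h - 1)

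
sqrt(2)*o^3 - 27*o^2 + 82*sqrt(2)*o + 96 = (o - 8*sqrt(2))*(o - 6*sqrt(2))*(sqrt(2)*o + 1)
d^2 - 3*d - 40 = (d - 8)*(d + 5)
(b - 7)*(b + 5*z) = b^2 + 5*b*z - 7*b - 35*z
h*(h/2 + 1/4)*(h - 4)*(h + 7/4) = h^4/2 - 7*h^3/8 - 65*h^2/16 - 7*h/4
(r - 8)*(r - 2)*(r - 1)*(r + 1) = r^4 - 10*r^3 + 15*r^2 + 10*r - 16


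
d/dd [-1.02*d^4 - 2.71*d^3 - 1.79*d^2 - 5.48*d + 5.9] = -4.08*d^3 - 8.13*d^2 - 3.58*d - 5.48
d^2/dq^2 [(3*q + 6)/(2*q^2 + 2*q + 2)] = 3*(-3*(q + 1)*(q^2 + q + 1) + (q + 2)*(2*q + 1)^2)/(q^2 + q + 1)^3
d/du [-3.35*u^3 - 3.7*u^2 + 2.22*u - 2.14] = -10.05*u^2 - 7.4*u + 2.22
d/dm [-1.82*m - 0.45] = -1.82000000000000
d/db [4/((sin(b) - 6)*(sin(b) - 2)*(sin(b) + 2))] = 4*(-3*sin(b)^2 + 12*sin(b) + 4)*cos(b)/((sin(b) - 6)^2*(sin(b) - 2)^2*(sin(b) + 2)^2)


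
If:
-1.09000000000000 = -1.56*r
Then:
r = 0.70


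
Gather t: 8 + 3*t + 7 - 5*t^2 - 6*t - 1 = -5*t^2 - 3*t + 14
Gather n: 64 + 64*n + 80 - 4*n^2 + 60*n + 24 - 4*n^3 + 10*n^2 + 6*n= -4*n^3 + 6*n^2 + 130*n + 168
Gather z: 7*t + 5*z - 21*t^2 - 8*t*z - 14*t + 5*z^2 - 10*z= -21*t^2 - 7*t + 5*z^2 + z*(-8*t - 5)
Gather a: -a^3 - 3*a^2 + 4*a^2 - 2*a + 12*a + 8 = -a^3 + a^2 + 10*a + 8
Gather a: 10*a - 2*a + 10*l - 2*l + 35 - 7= 8*a + 8*l + 28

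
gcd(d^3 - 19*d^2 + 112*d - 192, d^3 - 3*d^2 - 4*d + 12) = d - 3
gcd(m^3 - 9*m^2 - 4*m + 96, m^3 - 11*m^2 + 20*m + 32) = m^2 - 12*m + 32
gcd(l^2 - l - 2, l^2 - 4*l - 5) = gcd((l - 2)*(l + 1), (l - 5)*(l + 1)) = l + 1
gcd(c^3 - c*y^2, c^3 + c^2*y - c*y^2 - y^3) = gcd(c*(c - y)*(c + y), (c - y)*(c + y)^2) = -c^2 + y^2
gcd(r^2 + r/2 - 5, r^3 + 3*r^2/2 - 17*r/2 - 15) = r + 5/2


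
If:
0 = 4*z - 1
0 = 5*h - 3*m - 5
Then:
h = 3*m/5 + 1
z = 1/4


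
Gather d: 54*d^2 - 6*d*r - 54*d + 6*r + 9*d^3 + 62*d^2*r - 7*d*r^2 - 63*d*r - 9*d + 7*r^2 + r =9*d^3 + d^2*(62*r + 54) + d*(-7*r^2 - 69*r - 63) + 7*r^2 + 7*r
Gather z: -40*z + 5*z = -35*z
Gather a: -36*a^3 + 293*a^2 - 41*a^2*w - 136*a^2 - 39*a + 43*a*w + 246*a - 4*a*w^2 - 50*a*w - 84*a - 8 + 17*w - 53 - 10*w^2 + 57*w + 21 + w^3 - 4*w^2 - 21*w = -36*a^3 + a^2*(157 - 41*w) + a*(-4*w^2 - 7*w + 123) + w^3 - 14*w^2 + 53*w - 40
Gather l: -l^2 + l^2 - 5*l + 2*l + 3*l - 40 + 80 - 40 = 0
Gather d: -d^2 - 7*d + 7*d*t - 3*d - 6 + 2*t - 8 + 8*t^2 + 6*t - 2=-d^2 + d*(7*t - 10) + 8*t^2 + 8*t - 16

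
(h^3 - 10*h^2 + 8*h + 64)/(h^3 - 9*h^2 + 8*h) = (h^2 - 2*h - 8)/(h*(h - 1))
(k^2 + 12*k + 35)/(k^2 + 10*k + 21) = (k + 5)/(k + 3)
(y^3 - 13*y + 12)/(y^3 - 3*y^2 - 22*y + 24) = (y - 3)/(y - 6)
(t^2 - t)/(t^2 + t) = (t - 1)/(t + 1)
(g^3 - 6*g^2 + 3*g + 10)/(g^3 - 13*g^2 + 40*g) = (g^2 - g - 2)/(g*(g - 8))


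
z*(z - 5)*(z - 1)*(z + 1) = z^4 - 5*z^3 - z^2 + 5*z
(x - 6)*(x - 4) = x^2 - 10*x + 24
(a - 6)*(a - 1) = a^2 - 7*a + 6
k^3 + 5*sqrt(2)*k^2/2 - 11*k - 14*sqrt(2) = (k - 2*sqrt(2))*(k + sqrt(2))*(k + 7*sqrt(2)/2)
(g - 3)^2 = g^2 - 6*g + 9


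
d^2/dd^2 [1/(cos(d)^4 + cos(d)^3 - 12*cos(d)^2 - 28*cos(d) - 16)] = (-16*sin(d)^6 - 32*sin(d)^4*cos(d) - 7*sin(d)^4 - 138*sin(d)^2 - 1425*cos(d)/8 + 699*cos(3*d)/16 - 9*cos(5*d)/16 - 135)/((cos(d) + 2)^4*(sin(d)^2 + 3*cos(d) + 3)^3)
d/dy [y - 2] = 1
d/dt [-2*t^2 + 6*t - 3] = 6 - 4*t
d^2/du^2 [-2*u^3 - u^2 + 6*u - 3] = -12*u - 2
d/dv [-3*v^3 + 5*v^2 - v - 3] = -9*v^2 + 10*v - 1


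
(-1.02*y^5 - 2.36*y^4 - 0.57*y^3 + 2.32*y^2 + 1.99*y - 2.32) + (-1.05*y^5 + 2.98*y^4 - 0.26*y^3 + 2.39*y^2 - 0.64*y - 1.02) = -2.07*y^5 + 0.62*y^4 - 0.83*y^3 + 4.71*y^2 + 1.35*y - 3.34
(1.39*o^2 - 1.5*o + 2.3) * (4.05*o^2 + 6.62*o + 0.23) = 5.6295*o^4 + 3.1268*o^3 - 0.295300000000001*o^2 + 14.881*o + 0.529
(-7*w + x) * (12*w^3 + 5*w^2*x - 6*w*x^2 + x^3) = -84*w^4 - 23*w^3*x + 47*w^2*x^2 - 13*w*x^3 + x^4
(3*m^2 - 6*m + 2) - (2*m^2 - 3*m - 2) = m^2 - 3*m + 4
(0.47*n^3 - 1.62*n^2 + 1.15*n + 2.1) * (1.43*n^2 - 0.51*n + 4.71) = 0.6721*n^5 - 2.5563*n^4 + 4.6844*n^3 - 5.2137*n^2 + 4.3455*n + 9.891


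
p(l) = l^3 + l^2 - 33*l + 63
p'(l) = 3*l^2 + 2*l - 33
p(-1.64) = 115.40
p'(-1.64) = -28.21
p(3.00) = 0.00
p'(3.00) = 0.00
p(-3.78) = 148.02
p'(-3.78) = 2.31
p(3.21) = 0.45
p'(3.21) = 4.33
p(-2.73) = 140.20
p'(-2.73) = -16.10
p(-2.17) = 129.10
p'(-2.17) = -23.21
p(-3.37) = 147.29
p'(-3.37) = -5.67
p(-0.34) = 74.30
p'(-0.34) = -33.33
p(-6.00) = 81.00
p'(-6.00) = 63.00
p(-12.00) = -1125.00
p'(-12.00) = 375.00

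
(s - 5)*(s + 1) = s^2 - 4*s - 5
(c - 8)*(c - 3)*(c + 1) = c^3 - 10*c^2 + 13*c + 24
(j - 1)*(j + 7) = j^2 + 6*j - 7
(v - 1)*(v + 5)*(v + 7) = v^3 + 11*v^2 + 23*v - 35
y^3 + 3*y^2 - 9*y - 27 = (y - 3)*(y + 3)^2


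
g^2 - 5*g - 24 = (g - 8)*(g + 3)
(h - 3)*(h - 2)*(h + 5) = h^3 - 19*h + 30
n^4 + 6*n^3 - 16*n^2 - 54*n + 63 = (n - 3)*(n - 1)*(n + 3)*(n + 7)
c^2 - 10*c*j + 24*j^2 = (c - 6*j)*(c - 4*j)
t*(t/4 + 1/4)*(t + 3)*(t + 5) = t^4/4 + 9*t^3/4 + 23*t^2/4 + 15*t/4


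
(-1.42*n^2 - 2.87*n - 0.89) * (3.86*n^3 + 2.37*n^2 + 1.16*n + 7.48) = -5.4812*n^5 - 14.4436*n^4 - 11.8845*n^3 - 16.0601*n^2 - 22.5*n - 6.6572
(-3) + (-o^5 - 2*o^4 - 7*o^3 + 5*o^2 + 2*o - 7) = -o^5 - 2*o^4 - 7*o^3 + 5*o^2 + 2*o - 10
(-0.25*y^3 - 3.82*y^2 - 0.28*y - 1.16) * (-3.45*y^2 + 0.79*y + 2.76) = 0.8625*y^5 + 12.9815*y^4 - 2.7418*y^3 - 6.7624*y^2 - 1.6892*y - 3.2016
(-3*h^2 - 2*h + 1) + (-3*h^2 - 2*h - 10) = -6*h^2 - 4*h - 9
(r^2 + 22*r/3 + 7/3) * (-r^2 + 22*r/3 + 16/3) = -r^4 + 511*r^2/9 + 506*r/9 + 112/9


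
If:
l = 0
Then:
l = 0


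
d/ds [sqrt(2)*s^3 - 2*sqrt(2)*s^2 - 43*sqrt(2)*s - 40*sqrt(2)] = sqrt(2)*(3*s^2 - 4*s - 43)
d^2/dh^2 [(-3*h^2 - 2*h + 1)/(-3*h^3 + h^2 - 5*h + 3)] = 2*(27*h^6 + 54*h^5 - 207*h^4 + 200*h^3 + 33*h^2 - 30*h + 35)/(27*h^9 - 27*h^8 + 144*h^7 - 172*h^6 + 294*h^5 - 354*h^4 + 296*h^3 - 252*h^2 + 135*h - 27)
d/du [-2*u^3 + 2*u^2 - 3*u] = -6*u^2 + 4*u - 3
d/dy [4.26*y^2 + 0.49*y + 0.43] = 8.52*y + 0.49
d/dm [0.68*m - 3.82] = 0.680000000000000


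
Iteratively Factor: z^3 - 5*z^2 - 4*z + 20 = (z + 2)*(z^2 - 7*z + 10) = (z - 2)*(z + 2)*(z - 5)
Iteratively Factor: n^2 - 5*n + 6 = (n - 3)*(n - 2)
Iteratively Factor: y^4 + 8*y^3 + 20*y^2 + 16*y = (y + 4)*(y^3 + 4*y^2 + 4*y) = y*(y + 4)*(y^2 + 4*y + 4) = y*(y + 2)*(y + 4)*(y + 2)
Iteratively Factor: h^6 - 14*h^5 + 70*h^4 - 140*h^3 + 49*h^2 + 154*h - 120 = (h - 1)*(h^5 - 13*h^4 + 57*h^3 - 83*h^2 - 34*h + 120) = (h - 3)*(h - 1)*(h^4 - 10*h^3 + 27*h^2 - 2*h - 40) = (h - 5)*(h - 3)*(h - 1)*(h^3 - 5*h^2 + 2*h + 8) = (h - 5)*(h - 4)*(h - 3)*(h - 1)*(h^2 - h - 2) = (h - 5)*(h - 4)*(h - 3)*(h - 1)*(h + 1)*(h - 2)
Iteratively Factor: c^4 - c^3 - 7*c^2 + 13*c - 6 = (c - 2)*(c^3 + c^2 - 5*c + 3) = (c - 2)*(c - 1)*(c^2 + 2*c - 3) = (c - 2)*(c - 1)*(c + 3)*(c - 1)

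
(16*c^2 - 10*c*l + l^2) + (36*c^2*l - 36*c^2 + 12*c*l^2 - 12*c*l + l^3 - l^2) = 36*c^2*l - 20*c^2 + 12*c*l^2 - 22*c*l + l^3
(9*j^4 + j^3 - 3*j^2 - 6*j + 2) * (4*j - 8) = 36*j^5 - 68*j^4 - 20*j^3 + 56*j - 16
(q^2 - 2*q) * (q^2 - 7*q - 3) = q^4 - 9*q^3 + 11*q^2 + 6*q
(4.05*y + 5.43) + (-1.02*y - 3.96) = 3.03*y + 1.47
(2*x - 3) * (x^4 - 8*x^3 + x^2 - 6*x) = 2*x^5 - 19*x^4 + 26*x^3 - 15*x^2 + 18*x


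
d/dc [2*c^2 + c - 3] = 4*c + 1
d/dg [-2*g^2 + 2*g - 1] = 2 - 4*g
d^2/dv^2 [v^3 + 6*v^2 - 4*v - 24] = 6*v + 12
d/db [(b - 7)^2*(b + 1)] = (b - 7)*(3*b - 5)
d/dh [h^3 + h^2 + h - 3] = 3*h^2 + 2*h + 1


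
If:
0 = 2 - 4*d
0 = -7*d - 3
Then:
No Solution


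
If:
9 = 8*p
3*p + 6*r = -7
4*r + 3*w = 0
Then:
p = 9/8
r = -83/48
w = 83/36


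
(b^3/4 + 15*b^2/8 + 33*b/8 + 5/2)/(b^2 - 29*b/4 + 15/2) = (2*b^3 + 15*b^2 + 33*b + 20)/(2*(4*b^2 - 29*b + 30))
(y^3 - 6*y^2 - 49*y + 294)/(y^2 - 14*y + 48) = (y^2 - 49)/(y - 8)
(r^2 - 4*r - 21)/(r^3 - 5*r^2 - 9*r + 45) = (r - 7)/(r^2 - 8*r + 15)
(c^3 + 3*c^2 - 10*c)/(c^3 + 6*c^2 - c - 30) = c/(c + 3)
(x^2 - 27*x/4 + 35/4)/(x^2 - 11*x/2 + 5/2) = (4*x - 7)/(2*(2*x - 1))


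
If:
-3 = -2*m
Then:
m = 3/2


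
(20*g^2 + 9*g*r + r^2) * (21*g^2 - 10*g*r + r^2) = 420*g^4 - 11*g^3*r - 49*g^2*r^2 - g*r^3 + r^4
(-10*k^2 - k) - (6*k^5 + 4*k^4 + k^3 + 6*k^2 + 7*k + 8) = -6*k^5 - 4*k^4 - k^3 - 16*k^2 - 8*k - 8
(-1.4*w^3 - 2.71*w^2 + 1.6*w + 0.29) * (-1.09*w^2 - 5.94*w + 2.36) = 1.526*w^5 + 11.2699*w^4 + 11.0494*w^3 - 16.2157*w^2 + 2.0534*w + 0.6844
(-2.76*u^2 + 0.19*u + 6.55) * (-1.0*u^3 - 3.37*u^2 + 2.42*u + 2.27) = 2.76*u^5 + 9.1112*u^4 - 13.8695*u^3 - 27.8789*u^2 + 16.2823*u + 14.8685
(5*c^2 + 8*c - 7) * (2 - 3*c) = -15*c^3 - 14*c^2 + 37*c - 14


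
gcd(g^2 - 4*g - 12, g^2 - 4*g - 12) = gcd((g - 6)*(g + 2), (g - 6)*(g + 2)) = g^2 - 4*g - 12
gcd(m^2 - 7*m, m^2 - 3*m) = m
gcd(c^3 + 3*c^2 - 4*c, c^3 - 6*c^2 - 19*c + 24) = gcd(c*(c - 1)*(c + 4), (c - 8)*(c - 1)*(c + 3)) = c - 1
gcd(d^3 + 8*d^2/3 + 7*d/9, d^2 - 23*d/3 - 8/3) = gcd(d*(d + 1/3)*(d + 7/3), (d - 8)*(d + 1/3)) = d + 1/3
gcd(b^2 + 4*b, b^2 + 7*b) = b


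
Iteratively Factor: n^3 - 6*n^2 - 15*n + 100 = (n - 5)*(n^2 - n - 20) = (n - 5)^2*(n + 4)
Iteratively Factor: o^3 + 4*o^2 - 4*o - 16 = (o - 2)*(o^2 + 6*o + 8) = (o - 2)*(o + 4)*(o + 2)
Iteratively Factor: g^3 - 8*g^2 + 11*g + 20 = (g + 1)*(g^2 - 9*g + 20) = (g - 5)*(g + 1)*(g - 4)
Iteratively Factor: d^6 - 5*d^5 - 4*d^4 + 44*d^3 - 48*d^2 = (d - 2)*(d^5 - 3*d^4 - 10*d^3 + 24*d^2) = (d - 2)*(d + 3)*(d^4 - 6*d^3 + 8*d^2) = (d - 4)*(d - 2)*(d + 3)*(d^3 - 2*d^2) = d*(d - 4)*(d - 2)*(d + 3)*(d^2 - 2*d) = d^2*(d - 4)*(d - 2)*(d + 3)*(d - 2)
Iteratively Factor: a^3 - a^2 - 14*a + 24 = (a - 2)*(a^2 + a - 12) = (a - 2)*(a + 4)*(a - 3)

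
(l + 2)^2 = l^2 + 4*l + 4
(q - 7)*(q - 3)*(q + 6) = q^3 - 4*q^2 - 39*q + 126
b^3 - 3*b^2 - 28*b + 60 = (b - 6)*(b - 2)*(b + 5)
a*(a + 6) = a^2 + 6*a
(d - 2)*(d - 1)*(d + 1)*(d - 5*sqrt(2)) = d^4 - 5*sqrt(2)*d^3 - 2*d^3 - d^2 + 10*sqrt(2)*d^2 + 2*d + 5*sqrt(2)*d - 10*sqrt(2)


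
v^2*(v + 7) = v^3 + 7*v^2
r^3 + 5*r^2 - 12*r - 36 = (r - 3)*(r + 2)*(r + 6)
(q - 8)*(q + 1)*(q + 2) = q^3 - 5*q^2 - 22*q - 16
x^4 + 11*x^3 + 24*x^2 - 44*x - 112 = (x - 2)*(x + 2)*(x + 4)*(x + 7)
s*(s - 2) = s^2 - 2*s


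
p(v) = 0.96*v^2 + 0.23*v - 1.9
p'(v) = 1.92*v + 0.23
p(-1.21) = -0.77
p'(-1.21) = -2.09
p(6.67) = 42.34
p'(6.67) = 13.04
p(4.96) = 22.86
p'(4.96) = 9.75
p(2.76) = 6.05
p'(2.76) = 5.53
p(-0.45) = -1.81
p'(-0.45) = -0.63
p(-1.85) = 0.96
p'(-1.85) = -3.32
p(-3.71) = 10.46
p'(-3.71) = -6.89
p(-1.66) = 0.36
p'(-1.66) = -2.96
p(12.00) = 139.10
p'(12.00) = 23.27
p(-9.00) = 73.79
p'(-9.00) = -17.05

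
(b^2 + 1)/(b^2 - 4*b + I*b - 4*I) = (b - I)/(b - 4)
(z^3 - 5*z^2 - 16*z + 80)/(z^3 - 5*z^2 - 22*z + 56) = (z^2 - 9*z + 20)/(z^2 - 9*z + 14)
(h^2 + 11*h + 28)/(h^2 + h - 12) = (h + 7)/(h - 3)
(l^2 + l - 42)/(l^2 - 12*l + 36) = (l + 7)/(l - 6)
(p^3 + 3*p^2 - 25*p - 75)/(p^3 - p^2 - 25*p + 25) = (p + 3)/(p - 1)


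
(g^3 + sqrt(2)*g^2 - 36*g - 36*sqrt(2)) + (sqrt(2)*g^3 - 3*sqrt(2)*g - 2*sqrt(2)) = g^3 + sqrt(2)*g^3 + sqrt(2)*g^2 - 36*g - 3*sqrt(2)*g - 38*sqrt(2)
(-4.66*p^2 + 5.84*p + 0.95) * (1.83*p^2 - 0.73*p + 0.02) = -8.5278*p^4 + 14.089*p^3 - 2.6179*p^2 - 0.5767*p + 0.019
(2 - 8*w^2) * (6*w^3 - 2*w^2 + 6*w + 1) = -48*w^5 + 16*w^4 - 36*w^3 - 12*w^2 + 12*w + 2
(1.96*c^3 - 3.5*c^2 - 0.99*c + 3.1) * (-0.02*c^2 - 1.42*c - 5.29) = -0.0392*c^5 - 2.7132*c^4 - 5.3786*c^3 + 19.8588*c^2 + 0.8351*c - 16.399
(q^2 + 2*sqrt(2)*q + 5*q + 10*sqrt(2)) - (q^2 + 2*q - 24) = 2*sqrt(2)*q + 3*q + 10*sqrt(2) + 24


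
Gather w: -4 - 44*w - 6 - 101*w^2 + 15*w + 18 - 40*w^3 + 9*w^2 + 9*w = -40*w^3 - 92*w^2 - 20*w + 8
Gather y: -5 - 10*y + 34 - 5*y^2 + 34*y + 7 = -5*y^2 + 24*y + 36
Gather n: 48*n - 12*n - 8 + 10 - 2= 36*n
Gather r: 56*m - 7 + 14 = 56*m + 7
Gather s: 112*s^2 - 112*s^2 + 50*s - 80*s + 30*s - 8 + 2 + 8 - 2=0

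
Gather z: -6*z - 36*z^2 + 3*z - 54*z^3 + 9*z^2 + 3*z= -54*z^3 - 27*z^2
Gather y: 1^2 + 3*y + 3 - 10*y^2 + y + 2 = -10*y^2 + 4*y + 6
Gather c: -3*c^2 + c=-3*c^2 + c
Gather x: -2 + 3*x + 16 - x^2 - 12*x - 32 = -x^2 - 9*x - 18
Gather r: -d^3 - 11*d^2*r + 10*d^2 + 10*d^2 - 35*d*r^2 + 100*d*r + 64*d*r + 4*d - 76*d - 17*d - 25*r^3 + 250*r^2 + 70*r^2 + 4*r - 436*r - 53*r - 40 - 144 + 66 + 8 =-d^3 + 20*d^2 - 89*d - 25*r^3 + r^2*(320 - 35*d) + r*(-11*d^2 + 164*d - 485) - 110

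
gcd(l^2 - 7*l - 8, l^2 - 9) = 1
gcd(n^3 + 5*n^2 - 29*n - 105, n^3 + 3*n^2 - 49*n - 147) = n^2 + 10*n + 21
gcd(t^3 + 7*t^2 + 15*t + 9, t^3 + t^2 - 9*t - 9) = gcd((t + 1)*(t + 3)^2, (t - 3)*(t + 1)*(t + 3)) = t^2 + 4*t + 3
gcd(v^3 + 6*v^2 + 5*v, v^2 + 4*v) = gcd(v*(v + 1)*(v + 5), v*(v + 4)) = v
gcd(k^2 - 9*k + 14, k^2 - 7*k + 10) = k - 2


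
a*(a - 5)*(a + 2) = a^3 - 3*a^2 - 10*a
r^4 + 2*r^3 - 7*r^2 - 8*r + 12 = (r - 2)*(r - 1)*(r + 2)*(r + 3)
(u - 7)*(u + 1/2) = u^2 - 13*u/2 - 7/2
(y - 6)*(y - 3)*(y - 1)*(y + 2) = y^4 - 8*y^3 + 7*y^2 + 36*y - 36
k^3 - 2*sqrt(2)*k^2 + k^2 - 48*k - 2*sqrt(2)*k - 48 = (k + 1)*(k - 6*sqrt(2))*(k + 4*sqrt(2))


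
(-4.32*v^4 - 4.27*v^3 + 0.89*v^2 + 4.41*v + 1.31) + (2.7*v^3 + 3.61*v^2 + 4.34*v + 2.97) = -4.32*v^4 - 1.57*v^3 + 4.5*v^2 + 8.75*v + 4.28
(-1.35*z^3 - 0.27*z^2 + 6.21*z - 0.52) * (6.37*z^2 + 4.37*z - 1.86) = -8.5995*z^5 - 7.6194*z^4 + 40.8888*z^3 + 24.3275*z^2 - 13.823*z + 0.9672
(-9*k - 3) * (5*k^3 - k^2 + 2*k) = -45*k^4 - 6*k^3 - 15*k^2 - 6*k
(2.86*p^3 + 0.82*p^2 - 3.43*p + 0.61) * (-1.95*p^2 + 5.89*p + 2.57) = -5.577*p^5 + 15.2464*p^4 + 18.8685*p^3 - 19.2848*p^2 - 5.2222*p + 1.5677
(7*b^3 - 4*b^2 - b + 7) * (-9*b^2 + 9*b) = -63*b^5 + 99*b^4 - 27*b^3 - 72*b^2 + 63*b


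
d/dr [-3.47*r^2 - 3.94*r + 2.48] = -6.94*r - 3.94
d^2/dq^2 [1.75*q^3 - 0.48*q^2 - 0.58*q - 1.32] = 10.5*q - 0.96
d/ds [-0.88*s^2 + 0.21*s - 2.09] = 0.21 - 1.76*s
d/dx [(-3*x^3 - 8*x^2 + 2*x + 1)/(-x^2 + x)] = (3*x^4 - 6*x^3 - 6*x^2 + 2*x - 1)/(x^2*(x^2 - 2*x + 1))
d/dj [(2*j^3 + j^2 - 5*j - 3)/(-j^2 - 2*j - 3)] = (-2*j^4 - 8*j^3 - 25*j^2 - 12*j + 9)/(j^4 + 4*j^3 + 10*j^2 + 12*j + 9)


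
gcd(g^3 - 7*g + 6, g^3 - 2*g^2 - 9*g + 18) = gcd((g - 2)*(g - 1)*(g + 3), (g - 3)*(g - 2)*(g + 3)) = g^2 + g - 6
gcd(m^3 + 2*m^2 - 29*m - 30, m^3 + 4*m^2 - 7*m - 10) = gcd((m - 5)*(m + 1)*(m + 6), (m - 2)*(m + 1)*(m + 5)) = m + 1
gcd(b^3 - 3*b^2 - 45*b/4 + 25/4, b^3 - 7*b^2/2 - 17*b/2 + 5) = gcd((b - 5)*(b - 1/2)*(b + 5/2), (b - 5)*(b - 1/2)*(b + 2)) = b^2 - 11*b/2 + 5/2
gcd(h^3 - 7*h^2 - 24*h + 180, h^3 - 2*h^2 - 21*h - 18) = h - 6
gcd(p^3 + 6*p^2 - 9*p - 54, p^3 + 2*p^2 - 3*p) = p + 3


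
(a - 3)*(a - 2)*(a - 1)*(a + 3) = a^4 - 3*a^3 - 7*a^2 + 27*a - 18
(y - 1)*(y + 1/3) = y^2 - 2*y/3 - 1/3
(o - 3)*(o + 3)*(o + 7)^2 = o^4 + 14*o^3 + 40*o^2 - 126*o - 441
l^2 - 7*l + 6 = (l - 6)*(l - 1)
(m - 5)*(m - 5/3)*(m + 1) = m^3 - 17*m^2/3 + 5*m/3 + 25/3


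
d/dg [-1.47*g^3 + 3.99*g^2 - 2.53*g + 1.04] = -4.41*g^2 + 7.98*g - 2.53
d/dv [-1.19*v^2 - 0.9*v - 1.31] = -2.38*v - 0.9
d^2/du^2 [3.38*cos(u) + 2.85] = -3.38*cos(u)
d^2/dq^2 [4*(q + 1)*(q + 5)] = 8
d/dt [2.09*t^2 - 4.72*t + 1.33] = 4.18*t - 4.72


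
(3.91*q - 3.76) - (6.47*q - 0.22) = -2.56*q - 3.54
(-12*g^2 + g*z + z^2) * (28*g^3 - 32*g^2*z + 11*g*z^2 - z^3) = -336*g^5 + 412*g^4*z - 136*g^3*z^2 - 9*g^2*z^3 + 10*g*z^4 - z^5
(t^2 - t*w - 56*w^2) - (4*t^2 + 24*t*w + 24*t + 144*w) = -3*t^2 - 25*t*w - 24*t - 56*w^2 - 144*w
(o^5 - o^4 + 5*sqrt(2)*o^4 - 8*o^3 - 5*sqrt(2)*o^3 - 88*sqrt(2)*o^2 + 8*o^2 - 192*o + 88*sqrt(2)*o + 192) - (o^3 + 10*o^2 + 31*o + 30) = o^5 - o^4 + 5*sqrt(2)*o^4 - 9*o^3 - 5*sqrt(2)*o^3 - 88*sqrt(2)*o^2 - 2*o^2 - 223*o + 88*sqrt(2)*o + 162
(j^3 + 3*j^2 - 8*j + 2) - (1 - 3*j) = j^3 + 3*j^2 - 5*j + 1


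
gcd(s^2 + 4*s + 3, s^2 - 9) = s + 3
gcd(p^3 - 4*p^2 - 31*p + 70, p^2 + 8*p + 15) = p + 5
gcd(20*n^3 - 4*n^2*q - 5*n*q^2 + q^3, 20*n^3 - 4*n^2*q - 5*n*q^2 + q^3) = 20*n^3 - 4*n^2*q - 5*n*q^2 + q^3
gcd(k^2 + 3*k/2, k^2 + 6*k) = k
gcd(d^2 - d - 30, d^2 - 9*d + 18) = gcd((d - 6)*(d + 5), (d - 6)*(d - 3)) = d - 6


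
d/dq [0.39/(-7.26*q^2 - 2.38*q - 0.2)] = (5.6628*q + 0.9282)/(7.26*q^2 + 2.38*q + 0.2)^2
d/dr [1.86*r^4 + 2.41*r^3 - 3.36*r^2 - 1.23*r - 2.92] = 7.44*r^3 + 7.23*r^2 - 6.72*r - 1.23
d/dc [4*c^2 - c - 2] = 8*c - 1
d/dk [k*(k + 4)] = 2*k + 4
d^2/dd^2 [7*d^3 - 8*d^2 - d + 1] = 42*d - 16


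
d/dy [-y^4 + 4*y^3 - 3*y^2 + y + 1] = -4*y^3 + 12*y^2 - 6*y + 1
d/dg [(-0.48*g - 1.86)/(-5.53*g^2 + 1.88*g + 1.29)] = (-2.6544*g^2 - 20.5716*g + 2.8776)/(30.5809*g^4 - 20.7928*g^3 - 10.733*g^2 + 4.8504*g + 1.6641)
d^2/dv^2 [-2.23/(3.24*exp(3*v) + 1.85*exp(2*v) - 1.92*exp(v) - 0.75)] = (-2.23*(9.72*exp(2*v) + 3.7*exp(v) - 1.92)*(19.44*exp(2*v) + 7.4*exp(v) - 3.84)*exp(v) + (65.0268*exp(2*v) + 16.502*exp(v) - 4.2816)*(3.24*exp(3*v) + 1.85*exp(2*v) - 1.92*exp(v) - 0.75))*exp(v)/(3.24*exp(3*v) + 1.85*exp(2*v) - 1.92*exp(v) - 0.75)^3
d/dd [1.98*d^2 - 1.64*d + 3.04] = 3.96*d - 1.64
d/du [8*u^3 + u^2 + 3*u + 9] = 24*u^2 + 2*u + 3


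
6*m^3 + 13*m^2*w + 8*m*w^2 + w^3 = (m + w)^2*(6*m + w)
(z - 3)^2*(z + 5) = z^3 - z^2 - 21*z + 45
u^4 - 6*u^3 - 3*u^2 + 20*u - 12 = (u - 6)*(u - 1)^2*(u + 2)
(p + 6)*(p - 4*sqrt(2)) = p^2 - 4*sqrt(2)*p + 6*p - 24*sqrt(2)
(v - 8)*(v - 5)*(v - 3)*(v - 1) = v^4 - 17*v^3 + 95*v^2 - 199*v + 120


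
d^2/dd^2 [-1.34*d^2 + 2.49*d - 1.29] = -2.68000000000000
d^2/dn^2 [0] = 0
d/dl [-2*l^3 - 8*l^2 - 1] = 2*l*(-3*l - 8)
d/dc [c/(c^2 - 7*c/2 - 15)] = 4*(-c^2 - 15)/(4*c^4 - 28*c^3 - 71*c^2 + 420*c + 900)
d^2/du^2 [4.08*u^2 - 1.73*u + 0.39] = 8.16000000000000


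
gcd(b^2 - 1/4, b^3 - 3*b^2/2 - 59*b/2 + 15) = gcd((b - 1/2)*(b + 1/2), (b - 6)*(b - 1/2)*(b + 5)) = b - 1/2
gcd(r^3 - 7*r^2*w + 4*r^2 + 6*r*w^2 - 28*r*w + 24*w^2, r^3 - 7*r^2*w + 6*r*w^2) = r^2 - 7*r*w + 6*w^2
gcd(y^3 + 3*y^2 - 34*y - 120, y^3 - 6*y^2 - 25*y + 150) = y^2 - y - 30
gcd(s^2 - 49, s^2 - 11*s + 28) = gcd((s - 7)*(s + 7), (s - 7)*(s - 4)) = s - 7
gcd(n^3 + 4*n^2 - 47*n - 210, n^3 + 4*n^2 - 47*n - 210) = n^3 + 4*n^2 - 47*n - 210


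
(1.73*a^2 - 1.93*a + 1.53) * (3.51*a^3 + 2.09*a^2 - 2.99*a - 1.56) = 6.0723*a^5 - 3.1586*a^4 - 3.8361*a^3 + 6.2696*a^2 - 1.5639*a - 2.3868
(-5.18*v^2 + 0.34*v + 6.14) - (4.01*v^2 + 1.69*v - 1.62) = -9.19*v^2 - 1.35*v + 7.76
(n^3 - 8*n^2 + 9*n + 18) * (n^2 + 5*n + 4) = n^5 - 3*n^4 - 27*n^3 + 31*n^2 + 126*n + 72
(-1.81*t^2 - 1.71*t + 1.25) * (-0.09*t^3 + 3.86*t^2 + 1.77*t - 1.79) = 0.1629*t^5 - 6.8327*t^4 - 9.9168*t^3 + 5.0382*t^2 + 5.2734*t - 2.2375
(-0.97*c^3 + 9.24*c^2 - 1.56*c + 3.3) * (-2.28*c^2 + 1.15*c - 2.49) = 2.2116*c^5 - 22.1827*c^4 + 16.5981*c^3 - 32.3256*c^2 + 7.6794*c - 8.217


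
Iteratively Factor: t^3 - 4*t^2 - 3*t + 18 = (t - 3)*(t^2 - t - 6) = (t - 3)^2*(t + 2)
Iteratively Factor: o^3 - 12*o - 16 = (o + 2)*(o^2 - 2*o - 8) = (o - 4)*(o + 2)*(o + 2)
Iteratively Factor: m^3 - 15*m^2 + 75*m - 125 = (m - 5)*(m^2 - 10*m + 25) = (m - 5)^2*(m - 5)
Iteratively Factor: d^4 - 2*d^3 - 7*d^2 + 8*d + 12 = (d - 3)*(d^3 + d^2 - 4*d - 4) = (d - 3)*(d - 2)*(d^2 + 3*d + 2) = (d - 3)*(d - 2)*(d + 2)*(d + 1)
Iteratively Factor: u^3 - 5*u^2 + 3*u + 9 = (u - 3)*(u^2 - 2*u - 3) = (u - 3)^2*(u + 1)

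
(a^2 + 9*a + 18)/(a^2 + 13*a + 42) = (a + 3)/(a + 7)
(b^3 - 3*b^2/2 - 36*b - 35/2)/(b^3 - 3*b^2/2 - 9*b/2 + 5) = (2*b^3 - 3*b^2 - 72*b - 35)/(2*b^3 - 3*b^2 - 9*b + 10)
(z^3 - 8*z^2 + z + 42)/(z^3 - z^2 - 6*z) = (z - 7)/z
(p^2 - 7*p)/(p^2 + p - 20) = p*(p - 7)/(p^2 + p - 20)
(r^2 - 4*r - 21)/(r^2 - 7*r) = (r + 3)/r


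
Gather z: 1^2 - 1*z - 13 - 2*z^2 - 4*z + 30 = -2*z^2 - 5*z + 18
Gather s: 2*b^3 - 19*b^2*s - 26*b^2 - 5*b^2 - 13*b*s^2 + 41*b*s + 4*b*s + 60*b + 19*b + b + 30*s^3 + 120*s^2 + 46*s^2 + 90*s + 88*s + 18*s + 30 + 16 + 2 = 2*b^3 - 31*b^2 + 80*b + 30*s^3 + s^2*(166 - 13*b) + s*(-19*b^2 + 45*b + 196) + 48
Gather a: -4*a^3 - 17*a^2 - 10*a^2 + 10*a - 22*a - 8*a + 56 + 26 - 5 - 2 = -4*a^3 - 27*a^2 - 20*a + 75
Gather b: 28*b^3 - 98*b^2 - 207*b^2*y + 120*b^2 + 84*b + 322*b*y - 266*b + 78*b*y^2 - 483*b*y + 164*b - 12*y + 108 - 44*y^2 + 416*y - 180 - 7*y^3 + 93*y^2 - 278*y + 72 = 28*b^3 + b^2*(22 - 207*y) + b*(78*y^2 - 161*y - 18) - 7*y^3 + 49*y^2 + 126*y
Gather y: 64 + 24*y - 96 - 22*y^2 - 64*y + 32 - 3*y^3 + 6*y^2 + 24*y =-3*y^3 - 16*y^2 - 16*y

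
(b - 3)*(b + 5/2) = b^2 - b/2 - 15/2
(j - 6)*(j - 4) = j^2 - 10*j + 24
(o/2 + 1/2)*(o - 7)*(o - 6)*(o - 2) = o^4/2 - 7*o^3 + 53*o^2/2 - 8*o - 42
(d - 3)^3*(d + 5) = d^4 - 4*d^3 - 18*d^2 + 108*d - 135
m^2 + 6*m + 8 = (m + 2)*(m + 4)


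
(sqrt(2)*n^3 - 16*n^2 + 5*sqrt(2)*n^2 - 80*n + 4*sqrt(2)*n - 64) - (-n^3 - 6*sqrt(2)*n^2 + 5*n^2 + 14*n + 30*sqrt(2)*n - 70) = n^3 + sqrt(2)*n^3 - 21*n^2 + 11*sqrt(2)*n^2 - 94*n - 26*sqrt(2)*n + 6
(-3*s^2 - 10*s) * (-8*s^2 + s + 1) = 24*s^4 + 77*s^3 - 13*s^2 - 10*s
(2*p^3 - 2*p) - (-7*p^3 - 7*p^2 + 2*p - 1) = 9*p^3 + 7*p^2 - 4*p + 1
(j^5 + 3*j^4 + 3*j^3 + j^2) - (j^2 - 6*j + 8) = j^5 + 3*j^4 + 3*j^3 + 6*j - 8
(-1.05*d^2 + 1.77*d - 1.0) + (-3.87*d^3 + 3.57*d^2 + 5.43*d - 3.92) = -3.87*d^3 + 2.52*d^2 + 7.2*d - 4.92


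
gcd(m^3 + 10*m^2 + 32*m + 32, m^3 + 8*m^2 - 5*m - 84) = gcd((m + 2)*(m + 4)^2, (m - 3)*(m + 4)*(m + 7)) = m + 4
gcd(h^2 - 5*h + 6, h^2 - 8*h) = 1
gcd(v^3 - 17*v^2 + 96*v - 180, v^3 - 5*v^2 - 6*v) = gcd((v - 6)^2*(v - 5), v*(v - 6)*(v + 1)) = v - 6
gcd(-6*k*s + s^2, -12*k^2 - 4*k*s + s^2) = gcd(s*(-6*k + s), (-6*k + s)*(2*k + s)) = -6*k + s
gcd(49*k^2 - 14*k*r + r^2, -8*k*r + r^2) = 1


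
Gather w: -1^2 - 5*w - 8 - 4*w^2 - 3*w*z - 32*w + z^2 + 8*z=-4*w^2 + w*(-3*z - 37) + z^2 + 8*z - 9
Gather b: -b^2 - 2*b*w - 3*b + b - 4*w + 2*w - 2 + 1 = -b^2 + b*(-2*w - 2) - 2*w - 1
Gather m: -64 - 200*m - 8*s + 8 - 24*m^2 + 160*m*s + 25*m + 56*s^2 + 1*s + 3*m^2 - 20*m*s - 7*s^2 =-21*m^2 + m*(140*s - 175) + 49*s^2 - 7*s - 56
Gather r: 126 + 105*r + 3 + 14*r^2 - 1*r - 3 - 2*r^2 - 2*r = 12*r^2 + 102*r + 126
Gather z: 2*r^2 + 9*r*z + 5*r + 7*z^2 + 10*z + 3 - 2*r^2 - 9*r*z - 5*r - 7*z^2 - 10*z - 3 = 0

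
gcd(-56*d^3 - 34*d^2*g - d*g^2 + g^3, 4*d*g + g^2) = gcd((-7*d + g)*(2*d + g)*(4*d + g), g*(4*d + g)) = 4*d + g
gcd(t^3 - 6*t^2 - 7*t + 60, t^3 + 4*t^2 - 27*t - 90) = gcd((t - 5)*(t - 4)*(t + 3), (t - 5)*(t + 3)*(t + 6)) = t^2 - 2*t - 15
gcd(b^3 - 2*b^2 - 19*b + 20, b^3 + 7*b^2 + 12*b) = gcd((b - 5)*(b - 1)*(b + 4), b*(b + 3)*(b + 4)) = b + 4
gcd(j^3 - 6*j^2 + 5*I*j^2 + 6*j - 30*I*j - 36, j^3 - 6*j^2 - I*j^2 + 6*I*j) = j^2 + j*(-6 - I) + 6*I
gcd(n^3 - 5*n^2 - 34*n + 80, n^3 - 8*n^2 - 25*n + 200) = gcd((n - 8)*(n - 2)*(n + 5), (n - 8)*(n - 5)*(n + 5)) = n^2 - 3*n - 40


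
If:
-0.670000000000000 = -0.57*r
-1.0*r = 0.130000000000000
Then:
No Solution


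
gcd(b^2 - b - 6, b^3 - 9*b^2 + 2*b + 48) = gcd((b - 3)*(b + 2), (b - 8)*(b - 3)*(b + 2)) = b^2 - b - 6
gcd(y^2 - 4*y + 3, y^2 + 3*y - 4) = y - 1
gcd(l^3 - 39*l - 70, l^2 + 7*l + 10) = l^2 + 7*l + 10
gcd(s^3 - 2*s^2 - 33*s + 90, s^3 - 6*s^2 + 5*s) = s - 5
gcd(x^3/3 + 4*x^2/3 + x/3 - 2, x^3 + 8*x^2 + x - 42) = x + 3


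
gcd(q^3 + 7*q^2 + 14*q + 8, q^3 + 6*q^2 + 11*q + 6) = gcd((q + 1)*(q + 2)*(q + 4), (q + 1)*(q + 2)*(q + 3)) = q^2 + 3*q + 2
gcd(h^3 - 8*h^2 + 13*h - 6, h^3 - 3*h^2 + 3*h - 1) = h^2 - 2*h + 1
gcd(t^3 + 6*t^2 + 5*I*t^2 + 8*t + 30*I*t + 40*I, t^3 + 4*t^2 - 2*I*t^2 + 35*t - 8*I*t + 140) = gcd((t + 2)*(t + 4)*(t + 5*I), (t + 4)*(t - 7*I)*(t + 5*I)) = t^2 + t*(4 + 5*I) + 20*I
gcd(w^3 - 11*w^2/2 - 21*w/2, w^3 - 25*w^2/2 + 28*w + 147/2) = w^2 - 11*w/2 - 21/2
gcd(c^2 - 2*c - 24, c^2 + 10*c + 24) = c + 4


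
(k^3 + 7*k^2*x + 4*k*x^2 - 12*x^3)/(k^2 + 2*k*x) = k + 5*x - 6*x^2/k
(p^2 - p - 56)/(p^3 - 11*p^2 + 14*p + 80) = (p + 7)/(p^2 - 3*p - 10)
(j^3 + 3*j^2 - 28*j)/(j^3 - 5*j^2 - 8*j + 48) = j*(j + 7)/(j^2 - j - 12)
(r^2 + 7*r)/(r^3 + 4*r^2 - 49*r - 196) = r/(r^2 - 3*r - 28)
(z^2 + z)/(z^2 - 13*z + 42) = z*(z + 1)/(z^2 - 13*z + 42)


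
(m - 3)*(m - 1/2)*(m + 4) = m^3 + m^2/2 - 25*m/2 + 6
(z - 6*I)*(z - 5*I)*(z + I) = z^3 - 10*I*z^2 - 19*z - 30*I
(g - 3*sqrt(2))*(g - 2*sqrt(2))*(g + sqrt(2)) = g^3 - 4*sqrt(2)*g^2 + 2*g + 12*sqrt(2)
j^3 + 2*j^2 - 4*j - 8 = (j - 2)*(j + 2)^2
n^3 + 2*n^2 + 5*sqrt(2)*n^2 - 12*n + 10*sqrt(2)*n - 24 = (n + 2)*(n - sqrt(2))*(n + 6*sqrt(2))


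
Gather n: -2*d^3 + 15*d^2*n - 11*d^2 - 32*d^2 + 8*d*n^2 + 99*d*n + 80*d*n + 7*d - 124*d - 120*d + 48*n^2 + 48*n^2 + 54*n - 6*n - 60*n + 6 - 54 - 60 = -2*d^3 - 43*d^2 - 237*d + n^2*(8*d + 96) + n*(15*d^2 + 179*d - 12) - 108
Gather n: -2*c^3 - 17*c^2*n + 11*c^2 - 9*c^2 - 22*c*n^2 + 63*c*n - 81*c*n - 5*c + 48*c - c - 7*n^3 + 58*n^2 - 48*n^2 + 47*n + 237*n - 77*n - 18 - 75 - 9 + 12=-2*c^3 + 2*c^2 + 42*c - 7*n^3 + n^2*(10 - 22*c) + n*(-17*c^2 - 18*c + 207) - 90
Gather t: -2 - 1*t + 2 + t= 0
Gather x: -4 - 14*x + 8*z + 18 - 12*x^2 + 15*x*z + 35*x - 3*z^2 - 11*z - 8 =-12*x^2 + x*(15*z + 21) - 3*z^2 - 3*z + 6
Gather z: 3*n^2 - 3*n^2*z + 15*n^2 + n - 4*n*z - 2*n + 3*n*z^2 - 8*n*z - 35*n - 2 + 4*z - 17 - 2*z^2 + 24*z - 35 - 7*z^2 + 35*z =18*n^2 - 36*n + z^2*(3*n - 9) + z*(-3*n^2 - 12*n + 63) - 54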